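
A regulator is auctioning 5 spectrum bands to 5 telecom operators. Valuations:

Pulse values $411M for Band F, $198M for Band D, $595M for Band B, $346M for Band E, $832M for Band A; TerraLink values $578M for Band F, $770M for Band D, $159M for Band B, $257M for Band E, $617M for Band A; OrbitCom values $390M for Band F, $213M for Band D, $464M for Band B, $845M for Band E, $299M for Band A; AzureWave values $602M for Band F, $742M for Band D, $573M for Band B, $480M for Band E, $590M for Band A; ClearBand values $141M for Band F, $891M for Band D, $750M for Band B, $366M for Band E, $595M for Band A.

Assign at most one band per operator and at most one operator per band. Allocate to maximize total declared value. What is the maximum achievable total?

This is a one-to-one assignment (maximum-weight bipartite matching).
Optimal: Pulse→Band A ($832M), TerraLink→Band D ($770M), OrbitCom→Band E ($845M), AzureWave→Band F ($602M), ClearBand→Band B ($750M) — total 832+770+845+602+750 = $3799M.
Next-best assignment: Pulse→Band A, TerraLink→Band F, OrbitCom→Band E, AzureWave→Band D, ClearBand→Band B = $3747M.
Swapping ClearBand↔Pulse (ClearBand→Band A $595M, Pulse→Band B $595M) loses 392.
No other one-to-one assignment exceeds $3799M.

Maximum total: $3799M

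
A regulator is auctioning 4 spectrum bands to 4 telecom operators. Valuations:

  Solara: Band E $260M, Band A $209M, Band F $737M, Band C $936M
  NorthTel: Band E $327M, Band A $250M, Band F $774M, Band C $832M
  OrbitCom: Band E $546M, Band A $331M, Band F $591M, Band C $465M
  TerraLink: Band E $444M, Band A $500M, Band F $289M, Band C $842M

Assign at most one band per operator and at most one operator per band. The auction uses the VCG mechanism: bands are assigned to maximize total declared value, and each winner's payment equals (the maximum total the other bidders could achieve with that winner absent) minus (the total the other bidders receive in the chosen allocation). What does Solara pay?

Efficient allocation: Solara→Band C ($936M), NorthTel→Band F ($774M), OrbitCom→Band E ($546M), TerraLink→Band A ($500M); total welfare W = $2756M.
Solara receives Band C at value $936M, so the others get W − 936 = $1820M.
Without Solara: best allocation of the remaining 3 bidders over all 4 bands is NorthTel→Band F ($774M), OrbitCom→Band E ($546M), TerraLink→Band C ($842M), total $2162M.
VCG payment = (others' best without Solara) − (others' welfare with Solara) = 2162 − 1820 = $342M.

Solara pays $342M.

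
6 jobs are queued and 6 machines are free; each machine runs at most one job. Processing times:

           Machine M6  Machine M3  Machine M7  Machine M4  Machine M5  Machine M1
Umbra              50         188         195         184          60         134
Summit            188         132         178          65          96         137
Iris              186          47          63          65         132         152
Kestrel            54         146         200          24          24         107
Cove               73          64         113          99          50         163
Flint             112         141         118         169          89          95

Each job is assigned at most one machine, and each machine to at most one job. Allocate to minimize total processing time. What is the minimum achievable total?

Optimal: Umbra→Machine M6 (50 min), Summit→Machine M4 (65 min), Iris→Machine M7 (63 min), Kestrel→Machine M5 (24 min), Cove→Machine M3 (64 min), Flint→Machine M1 (95 min) — total 50+65+63+24+64+95 = 361 min.
Column-greedy (each machine in turn goes to its cheapest remaining job) gives 460 min, worse by 99.
Swapping Kestrel↔Summit (Kestrel→Machine M4 24 min, Summit→Machine M5 96 min) adds 31.

Minimum total: 361 min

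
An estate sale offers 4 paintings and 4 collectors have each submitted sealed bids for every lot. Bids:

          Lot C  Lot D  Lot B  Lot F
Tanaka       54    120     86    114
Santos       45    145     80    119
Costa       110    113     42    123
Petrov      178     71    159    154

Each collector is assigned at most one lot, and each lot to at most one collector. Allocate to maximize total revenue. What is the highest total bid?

This is the linear assignment problem.
Optimal: Tanaka→Lot B ($86), Santos→Lot D ($145), Costa→Lot F ($123), Petrov→Lot C ($178) — total 86+145+123+178 = $532.
Row-greedy (each collector in turn takes its best remaining lot) gives $508, worse by 24.

Maximum total: $532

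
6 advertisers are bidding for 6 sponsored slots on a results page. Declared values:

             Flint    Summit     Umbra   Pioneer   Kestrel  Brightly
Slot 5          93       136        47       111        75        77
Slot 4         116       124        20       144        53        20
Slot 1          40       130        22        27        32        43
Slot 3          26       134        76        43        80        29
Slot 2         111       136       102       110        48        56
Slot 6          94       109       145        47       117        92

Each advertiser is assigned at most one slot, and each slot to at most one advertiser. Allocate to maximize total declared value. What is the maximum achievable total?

Max total: $687

Optimal: Flint→Slot 2 ($111), Summit→Slot 1 ($130), Umbra→Slot 6 ($145), Pioneer→Slot 4 ($144), Kestrel→Slot 3 ($80), Brightly→Slot 5 ($77) — total 111+130+145+144+80+77 = $687.
Column-greedy (each slot in turn goes to its best remaining advertiser) gives $659, worse by 28.
Checked against all permutations: $687 is optimal.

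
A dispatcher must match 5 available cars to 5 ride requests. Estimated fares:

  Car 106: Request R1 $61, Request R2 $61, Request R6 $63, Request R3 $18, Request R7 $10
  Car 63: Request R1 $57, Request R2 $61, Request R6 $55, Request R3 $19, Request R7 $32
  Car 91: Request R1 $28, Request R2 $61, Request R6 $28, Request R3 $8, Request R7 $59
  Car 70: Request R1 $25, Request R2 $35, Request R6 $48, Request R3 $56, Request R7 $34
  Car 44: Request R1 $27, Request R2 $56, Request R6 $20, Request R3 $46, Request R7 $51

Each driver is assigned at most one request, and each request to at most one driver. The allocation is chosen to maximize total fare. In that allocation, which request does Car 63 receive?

Optimal: Car 106→Request R6 ($63), Car 63→Request R1 ($57), Car 91→Request R7 ($59), Car 70→Request R3 ($56), Car 44→Request R2 ($56) — total 63+57+59+56+56 = $291.
Max-entry greedy (repeatedly take the single best remaining cell) gives $266, worse by 25.
Car 63's own top request is Request R2 ($61), but forcing Car 63→Request R2 and reassigning the rest optimally gives only $275 — worse by 16.

Car 63 receives Request R1.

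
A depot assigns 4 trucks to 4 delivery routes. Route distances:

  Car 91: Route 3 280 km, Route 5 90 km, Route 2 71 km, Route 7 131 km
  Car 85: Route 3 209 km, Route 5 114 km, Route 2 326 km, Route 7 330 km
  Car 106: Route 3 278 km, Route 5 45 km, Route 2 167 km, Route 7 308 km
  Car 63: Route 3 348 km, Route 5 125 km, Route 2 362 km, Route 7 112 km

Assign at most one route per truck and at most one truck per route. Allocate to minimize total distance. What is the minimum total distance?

Min total: 437 km

Optimal: Car 91→Route 2 (71 km), Car 85→Route 3 (209 km), Car 106→Route 5 (45 km), Car 63→Route 7 (112 km) — total 71+209+45+112 = 437 km.
Row-greedy (each truck in turn takes its cheapest remaining route) gives 575 km, worse by 138.
Next-best assignment: Car 91→Route 2, Car 85→Route 5, Car 106→Route 3, Car 63→Route 7 = 575 km.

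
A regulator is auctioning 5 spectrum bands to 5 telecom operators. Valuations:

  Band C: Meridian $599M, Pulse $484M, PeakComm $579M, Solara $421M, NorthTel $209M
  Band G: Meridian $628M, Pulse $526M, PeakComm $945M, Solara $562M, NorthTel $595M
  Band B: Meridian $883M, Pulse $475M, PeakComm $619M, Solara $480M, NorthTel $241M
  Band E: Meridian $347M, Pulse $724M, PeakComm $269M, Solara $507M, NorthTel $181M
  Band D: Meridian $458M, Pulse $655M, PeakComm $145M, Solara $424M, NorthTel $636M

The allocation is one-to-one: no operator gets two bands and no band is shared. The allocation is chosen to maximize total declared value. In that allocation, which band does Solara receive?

Optimal: Meridian→Band B ($883M), Pulse→Band E ($724M), PeakComm→Band G ($945M), Solara→Band C ($421M), NorthTel→Band D ($636M) — total 883+724+945+421+636 = $3609M.
Row-greedy (each operator in turn takes its best remaining band) gives $3185M, worse by 424.
Next-best assignment: Meridian→Band B, Pulse→Band C, PeakComm→Band G, Solara→Band E, NorthTel→Band D = $3455M.
Checked against all permutations: $3609M is optimal.
Solara's own top band is Band G ($562M), but forcing Solara→Band G and reassigning the rest optimally gives only $3384M — worse by 225.

Solara receives Band C.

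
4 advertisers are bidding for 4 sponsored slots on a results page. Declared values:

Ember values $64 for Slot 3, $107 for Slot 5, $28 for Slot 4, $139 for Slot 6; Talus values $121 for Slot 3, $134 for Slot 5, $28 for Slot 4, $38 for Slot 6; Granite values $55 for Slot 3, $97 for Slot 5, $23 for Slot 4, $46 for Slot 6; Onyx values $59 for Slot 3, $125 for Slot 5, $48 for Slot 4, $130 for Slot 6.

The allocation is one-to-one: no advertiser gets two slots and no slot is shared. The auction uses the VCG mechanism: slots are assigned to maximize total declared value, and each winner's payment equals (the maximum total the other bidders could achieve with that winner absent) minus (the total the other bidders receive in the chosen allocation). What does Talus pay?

Efficient allocation: Ember→Slot 6 ($139), Talus→Slot 3 ($121), Granite→Slot 4 ($23), Onyx→Slot 5 ($125); total welfare W = $408.
Talus receives Slot 3 at value $121, so the others get W − 121 = $287.
Without Talus: best allocation of the remaining 3 bidders over all 4 slots is Ember→Slot 6 ($139), Granite→Slot 3 ($55), Onyx→Slot 5 ($125), total $319.
VCG payment = (others' best without Talus) − (others' welfare with Talus) = 319 − 287 = $32.

Talus pays $32.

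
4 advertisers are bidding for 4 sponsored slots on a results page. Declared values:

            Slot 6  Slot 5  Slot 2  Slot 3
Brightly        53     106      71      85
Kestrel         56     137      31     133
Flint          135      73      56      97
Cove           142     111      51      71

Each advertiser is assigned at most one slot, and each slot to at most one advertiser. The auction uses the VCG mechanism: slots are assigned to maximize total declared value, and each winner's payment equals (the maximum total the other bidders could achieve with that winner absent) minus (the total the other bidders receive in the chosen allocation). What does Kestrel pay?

Kestrel pays $28.

Efficient allocation: Brightly→Slot 2 ($71), Kestrel→Slot 3 ($133), Flint→Slot 6 ($135), Cove→Slot 5 ($111); total welfare W = $450.
Kestrel receives Slot 3 at value $133, so the others get W − 133 = $317.
Without Kestrel: best allocation of the remaining 3 bidders over all 4 slots is Brightly→Slot 5 ($106), Flint→Slot 3 ($97), Cove→Slot 6 ($142), total $345.
VCG payment = (others' best without Kestrel) − (others' welfare with Kestrel) = 345 − 317 = $28.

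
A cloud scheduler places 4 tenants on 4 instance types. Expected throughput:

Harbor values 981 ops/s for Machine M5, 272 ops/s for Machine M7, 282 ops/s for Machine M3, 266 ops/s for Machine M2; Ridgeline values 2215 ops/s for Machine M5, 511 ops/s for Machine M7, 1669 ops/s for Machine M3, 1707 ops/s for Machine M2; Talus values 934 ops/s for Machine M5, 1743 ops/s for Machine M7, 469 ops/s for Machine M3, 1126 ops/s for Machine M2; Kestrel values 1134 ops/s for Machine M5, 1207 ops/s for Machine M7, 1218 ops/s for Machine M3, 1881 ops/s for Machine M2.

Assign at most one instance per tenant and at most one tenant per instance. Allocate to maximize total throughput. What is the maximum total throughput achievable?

Maximum total: 6274 ops/s

Treat this as an assignment problem: match each tenant to one instance.
Optimal: Harbor→Machine M5 (981 ops/s), Ridgeline→Machine M3 (1669 ops/s), Talus→Machine M7 (1743 ops/s), Kestrel→Machine M2 (1881 ops/s) — total 981+1669+1743+1881 = 6274 ops/s.
Row-greedy (each tenant in turn takes its best remaining instance) gives 5649 ops/s, worse by 625.
Next-best assignment: Harbor→Machine M3, Ridgeline→Machine M5, Talus→Machine M7, Kestrel→Machine M2 = 6121 ops/s.
No other one-to-one assignment exceeds 6274 ops/s.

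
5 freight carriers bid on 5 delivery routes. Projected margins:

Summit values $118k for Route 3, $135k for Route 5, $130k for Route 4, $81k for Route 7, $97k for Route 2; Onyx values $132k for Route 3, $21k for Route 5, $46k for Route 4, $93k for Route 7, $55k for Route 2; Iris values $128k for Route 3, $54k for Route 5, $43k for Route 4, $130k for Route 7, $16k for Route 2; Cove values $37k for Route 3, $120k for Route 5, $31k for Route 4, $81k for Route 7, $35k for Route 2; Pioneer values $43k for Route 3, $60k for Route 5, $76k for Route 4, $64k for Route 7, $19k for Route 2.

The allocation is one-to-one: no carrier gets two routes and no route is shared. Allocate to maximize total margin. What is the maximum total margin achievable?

Max total: $555k

Optimal: Summit→Route 2 ($97k), Onyx→Route 3 ($132k), Iris→Route 7 ($130k), Cove→Route 5 ($120k), Pioneer→Route 4 ($76k) — total 97+132+130+120+76 = $555k.
Max-entry greedy (repeatedly take the single best remaining cell) gives $508k, worse by 47.
Next-best assignment: Summit→Route 4, Onyx→Route 3, Iris→Route 7, Cove→Route 5, Pioneer→Route 2 = $531k.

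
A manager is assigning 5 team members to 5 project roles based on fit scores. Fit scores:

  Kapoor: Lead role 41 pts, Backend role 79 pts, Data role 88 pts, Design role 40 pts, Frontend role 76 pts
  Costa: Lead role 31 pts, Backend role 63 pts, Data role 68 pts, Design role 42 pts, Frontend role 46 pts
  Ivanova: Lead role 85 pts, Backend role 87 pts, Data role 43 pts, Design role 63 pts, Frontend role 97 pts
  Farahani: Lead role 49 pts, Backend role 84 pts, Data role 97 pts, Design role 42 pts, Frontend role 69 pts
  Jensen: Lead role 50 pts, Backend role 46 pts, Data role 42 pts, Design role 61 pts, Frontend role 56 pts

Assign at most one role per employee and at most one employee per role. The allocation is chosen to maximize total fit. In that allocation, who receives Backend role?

Optimal: Kapoor→Frontend role (76 pts), Costa→Backend role (63 pts), Ivanova→Lead role (85 pts), Farahani→Data role (97 pts), Jensen→Design role (61 pts) — total 76+63+85+97+61 = 382 pts.
Max-entry greedy (repeatedly take the single best remaining cell) gives 365 pts, worse by 17.
Next-best assignment: Kapoor→Frontend role, Costa→Data role, Ivanova→Lead role, Farahani→Backend role, Jensen→Design role = 374 pts.
Swapping Ivanova↔Costa (Ivanova→Backend role 87 pts, Costa→Lead role 31 pts) loses 30.
Every other assignment is strictly worse.
Costa's own top role is Data role (68 pts), but forcing Costa→Data role and reassigning the rest optimally gives only 374 pts — worse by 8.

Costa receives Backend role.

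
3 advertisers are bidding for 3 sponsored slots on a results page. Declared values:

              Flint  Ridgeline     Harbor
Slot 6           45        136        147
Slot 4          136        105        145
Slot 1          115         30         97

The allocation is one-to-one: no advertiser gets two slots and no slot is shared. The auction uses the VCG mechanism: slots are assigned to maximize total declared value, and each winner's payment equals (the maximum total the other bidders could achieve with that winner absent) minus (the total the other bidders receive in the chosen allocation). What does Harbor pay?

Harbor pays $21.

Efficient allocation: Flint→Slot 1 ($115), Ridgeline→Slot 6 ($136), Harbor→Slot 4 ($145); total welfare W = $396.
Harbor receives Slot 4 at value $145, so the others get W − 145 = $251.
Without Harbor: best allocation of the remaining 2 bidders over all 3 slots is Flint→Slot 4 ($136), Ridgeline→Slot 6 ($136), total $272.
VCG payment = (others' best without Harbor) − (others' welfare with Harbor) = 272 − 251 = $21.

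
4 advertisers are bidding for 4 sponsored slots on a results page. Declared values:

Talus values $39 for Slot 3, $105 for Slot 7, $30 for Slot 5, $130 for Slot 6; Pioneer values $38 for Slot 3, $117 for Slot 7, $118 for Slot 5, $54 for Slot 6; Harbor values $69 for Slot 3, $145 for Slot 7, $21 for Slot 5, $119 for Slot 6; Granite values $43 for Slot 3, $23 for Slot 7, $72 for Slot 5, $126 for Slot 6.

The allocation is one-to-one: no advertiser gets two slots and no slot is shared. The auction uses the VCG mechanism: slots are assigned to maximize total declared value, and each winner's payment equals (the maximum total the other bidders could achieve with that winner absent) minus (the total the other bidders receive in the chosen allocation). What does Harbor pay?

Efficient allocation: Talus→Slot 6 ($130), Pioneer→Slot 5 ($118), Harbor→Slot 7 ($145), Granite→Slot 3 ($43); total welfare W = $436.
Harbor receives Slot 7 at value $145, so the others get W − 145 = $291.
Without Harbor: best allocation of the remaining 3 bidders over all 4 slots is Talus→Slot 7 ($105), Pioneer→Slot 5 ($118), Granite→Slot 6 ($126), total $349.
VCG payment = (others' best without Harbor) − (others' welfare with Harbor) = 349 − 291 = $58.

Harbor pays $58.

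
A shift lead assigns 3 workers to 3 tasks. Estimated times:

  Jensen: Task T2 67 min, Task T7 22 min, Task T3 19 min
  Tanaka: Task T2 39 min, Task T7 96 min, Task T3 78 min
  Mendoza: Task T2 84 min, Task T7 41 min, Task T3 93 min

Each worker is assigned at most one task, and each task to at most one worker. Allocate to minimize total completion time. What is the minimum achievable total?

Min total: 99 min

Treat this as an assignment problem: match each worker to one task.
Optimal: Jensen→Task T3 (19 min), Tanaka→Task T2 (39 min), Mendoza→Task T7 (41 min) — total 19+39+41 = 99 min.
Column-greedy (each task in turn goes to its cheapest remaining worker) gives 154 min, worse by 55.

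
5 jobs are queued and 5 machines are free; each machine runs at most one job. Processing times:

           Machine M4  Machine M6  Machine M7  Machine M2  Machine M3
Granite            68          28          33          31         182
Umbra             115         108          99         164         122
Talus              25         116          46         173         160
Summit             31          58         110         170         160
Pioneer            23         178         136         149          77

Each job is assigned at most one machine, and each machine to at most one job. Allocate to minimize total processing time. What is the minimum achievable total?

Optimal: Granite→Machine M2 (31 min), Umbra→Machine M3 (122 min), Talus→Machine M7 (46 min), Summit→Machine M6 (58 min), Pioneer→Machine M4 (23 min) — total 31+122+46+58+23 = 280 min.
Column-greedy (each machine in turn goes to its cheapest remaining job) gives 421 min, worse by 141.
Every other assignment is strictly worse.

Minimum total: 280 min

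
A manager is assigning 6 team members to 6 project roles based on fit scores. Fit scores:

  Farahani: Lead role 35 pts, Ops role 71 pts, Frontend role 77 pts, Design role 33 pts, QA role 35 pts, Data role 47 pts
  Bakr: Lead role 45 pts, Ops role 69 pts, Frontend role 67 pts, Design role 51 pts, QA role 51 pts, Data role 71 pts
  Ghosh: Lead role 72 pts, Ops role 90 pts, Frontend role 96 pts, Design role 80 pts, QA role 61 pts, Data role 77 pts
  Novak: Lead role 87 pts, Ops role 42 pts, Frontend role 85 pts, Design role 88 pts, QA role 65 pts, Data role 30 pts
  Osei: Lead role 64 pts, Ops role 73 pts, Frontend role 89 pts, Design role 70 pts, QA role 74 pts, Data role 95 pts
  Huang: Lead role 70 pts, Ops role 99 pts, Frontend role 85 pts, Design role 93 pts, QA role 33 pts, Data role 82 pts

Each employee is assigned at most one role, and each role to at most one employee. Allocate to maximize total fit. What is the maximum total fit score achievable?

Max total: 493 pts

Optimal: Farahani→Ops role (71 pts), Bakr→QA role (51 pts), Ghosh→Frontend role (96 pts), Novak→Lead role (87 pts), Osei→Data role (95 pts), Huang→Design role (93 pts) — total 71+51+96+87+95+93 = 493 pts.
Max-entry greedy (repeatedly take the single best remaining cell) gives 464 pts, worse by 29.
Swapping Novak↔Huang (Novak→Design role 88 pts, Huang→Lead role 70 pts) loses 22.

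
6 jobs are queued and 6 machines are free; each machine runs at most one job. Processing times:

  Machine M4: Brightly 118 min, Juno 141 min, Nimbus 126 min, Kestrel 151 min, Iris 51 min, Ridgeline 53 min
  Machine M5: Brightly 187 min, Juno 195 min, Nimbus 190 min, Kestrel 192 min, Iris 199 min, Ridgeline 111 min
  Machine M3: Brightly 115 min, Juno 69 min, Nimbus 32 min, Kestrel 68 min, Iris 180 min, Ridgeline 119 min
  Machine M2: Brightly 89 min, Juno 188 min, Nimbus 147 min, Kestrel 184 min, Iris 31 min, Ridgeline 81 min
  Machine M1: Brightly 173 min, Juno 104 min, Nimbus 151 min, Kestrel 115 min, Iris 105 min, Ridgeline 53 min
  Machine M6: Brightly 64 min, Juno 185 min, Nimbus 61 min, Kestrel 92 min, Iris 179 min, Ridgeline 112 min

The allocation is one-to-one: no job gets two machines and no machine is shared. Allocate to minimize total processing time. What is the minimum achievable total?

Min total: 476 min

Optimal: Brightly→Machine M6 (64 min), Juno→Machine M1 (104 min), Nimbus→Machine M3 (32 min), Kestrel→Machine M5 (192 min), Iris→Machine M2 (31 min), Ridgeline→Machine M4 (53 min) — total 64+104+32+192+31+53 = 476 min.
Row-greedy (each job in turn takes its cheapest remaining machine) gives 516 min, worse by 40.
Next-best assignment: Brightly→Machine M2, Juno→Machine M1, Nimbus→Machine M3, Kestrel→Machine M6, Iris→Machine M4, Ridgeline→Machine M5 = 479 min.
Swapping Iris↔Nimbus (Iris→Machine M3 180 min, Nimbus→Machine M2 147 min) adds 264.
Checked against all permutations: 476 min is optimal.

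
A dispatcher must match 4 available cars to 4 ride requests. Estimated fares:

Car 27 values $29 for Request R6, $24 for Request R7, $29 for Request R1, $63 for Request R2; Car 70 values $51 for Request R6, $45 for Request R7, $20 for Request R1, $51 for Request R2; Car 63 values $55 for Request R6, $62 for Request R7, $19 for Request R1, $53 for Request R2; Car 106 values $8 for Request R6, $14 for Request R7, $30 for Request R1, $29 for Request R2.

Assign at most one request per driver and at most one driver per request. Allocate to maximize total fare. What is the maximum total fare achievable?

Max total: $206

Optimal: Car 27→Request R2 ($63), Car 70→Request R6 ($51), Car 63→Request R7 ($62), Car 106→Request R1 ($30) — total 63+51+62+30 = $206.
Column-greedy (each request in turn goes to its best remaining driver) gives $193, worse by 13.
Next-best assignment: Car 27→Request R2, Car 70→Request R7, Car 63→Request R6, Car 106→Request R1 = $193.
Every other assignment is strictly worse.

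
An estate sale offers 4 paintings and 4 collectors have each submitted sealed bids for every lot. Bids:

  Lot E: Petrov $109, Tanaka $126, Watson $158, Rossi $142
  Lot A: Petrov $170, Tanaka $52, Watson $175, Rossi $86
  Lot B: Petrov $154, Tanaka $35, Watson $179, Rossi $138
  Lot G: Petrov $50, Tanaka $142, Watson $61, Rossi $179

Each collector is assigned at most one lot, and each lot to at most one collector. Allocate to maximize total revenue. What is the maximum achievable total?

Max total: $654

Optimal: Petrov→Lot A ($170), Tanaka→Lot E ($126), Watson→Lot B ($179), Rossi→Lot G ($179) — total 170+126+179+179 = $654.
Row-greedy (each collector in turn takes its best remaining lot) gives $633, worse by 21.
Next-best assignment: Petrov→Lot B, Tanaka→Lot E, Watson→Lot A, Rossi→Lot G = $634.
Swapping Rossi↔Tanaka (Rossi→Lot E $142, Tanaka→Lot G $142) loses 21.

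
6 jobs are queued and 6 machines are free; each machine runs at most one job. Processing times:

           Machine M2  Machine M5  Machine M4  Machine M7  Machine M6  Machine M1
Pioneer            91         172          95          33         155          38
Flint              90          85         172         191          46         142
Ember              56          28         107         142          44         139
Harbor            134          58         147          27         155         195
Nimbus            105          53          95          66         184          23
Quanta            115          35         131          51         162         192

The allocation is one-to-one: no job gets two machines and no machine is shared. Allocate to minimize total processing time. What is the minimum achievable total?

This is the linear assignment problem.
Optimal: Pioneer→Machine M4 (95 min), Flint→Machine M6 (46 min), Ember→Machine M2 (56 min), Harbor→Machine M7 (27 min), Nimbus→Machine M1 (23 min), Quanta→Machine M5 (35 min) — total 95+46+56+27+23+35 = 282 min.
Checked against all permutations: 282 min is optimal.

Minimum total: 282 min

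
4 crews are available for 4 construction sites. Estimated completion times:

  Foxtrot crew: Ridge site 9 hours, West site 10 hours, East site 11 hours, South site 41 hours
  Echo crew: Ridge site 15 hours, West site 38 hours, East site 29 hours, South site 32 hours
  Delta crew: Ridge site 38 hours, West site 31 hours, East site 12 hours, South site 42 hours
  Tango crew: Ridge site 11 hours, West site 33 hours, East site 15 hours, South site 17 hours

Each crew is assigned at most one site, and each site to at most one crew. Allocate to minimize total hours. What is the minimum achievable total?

Min total: 54 hours

This is the linear assignment problem.
Optimal: Foxtrot crew→West site (10 hours), Echo crew→Ridge site (15 hours), Delta crew→East site (12 hours), Tango crew→South site (17 hours) — total 10+15+12+17 = 54 hours.
Column-greedy (each site in turn goes to its cheapest remaining crew) gives 87 hours, worse by 33.
Next-best assignment: Foxtrot crew→West site, Echo crew→South site, Delta crew→East site, Tango crew→Ridge site = 65 hours.
No other one-to-one assignment undercuts 54 hours.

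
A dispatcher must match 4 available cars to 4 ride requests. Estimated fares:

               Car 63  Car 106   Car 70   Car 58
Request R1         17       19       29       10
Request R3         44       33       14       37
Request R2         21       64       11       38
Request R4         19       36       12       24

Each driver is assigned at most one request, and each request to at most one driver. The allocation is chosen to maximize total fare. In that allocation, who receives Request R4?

This is a one-to-one assignment (maximum-weight bipartite matching).
Optimal: Car 63→Request R3 ($44), Car 106→Request R2 ($64), Car 70→Request R1 ($29), Car 58→Request R4 ($24) — total 44+64+29+24 = $161.
Swapping Car 63↔Car 70 (Car 63→Request R1 $17, Car 70→Request R3 $14) loses 42.
Car 58's own top request is Request R2 ($38), but forcing Car 58→Request R2 and reassigning the rest optimally gives only $147 — worse by 14.

Car 58 receives Request R4.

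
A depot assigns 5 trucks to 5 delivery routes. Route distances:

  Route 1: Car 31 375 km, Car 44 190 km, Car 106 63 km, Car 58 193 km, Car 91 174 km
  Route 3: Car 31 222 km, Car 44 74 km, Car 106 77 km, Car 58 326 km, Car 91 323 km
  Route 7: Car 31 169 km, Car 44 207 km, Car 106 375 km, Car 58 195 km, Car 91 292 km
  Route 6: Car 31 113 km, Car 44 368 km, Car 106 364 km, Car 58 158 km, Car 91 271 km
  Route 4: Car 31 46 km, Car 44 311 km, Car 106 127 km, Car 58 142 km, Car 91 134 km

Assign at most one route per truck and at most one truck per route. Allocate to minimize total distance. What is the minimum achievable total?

Optimal: Car 31→Route 6 (113 km), Car 44→Route 3 (74 km), Car 106→Route 1 (63 km), Car 58→Route 7 (195 km), Car 91→Route 4 (134 km) — total 113+74+63+195+134 = 579 km.
Next-best assignment: Car 31→Route 7, Car 44→Route 3, Car 106→Route 1, Car 58→Route 6, Car 91→Route 4 = 598 km.

Minimum total: 579 km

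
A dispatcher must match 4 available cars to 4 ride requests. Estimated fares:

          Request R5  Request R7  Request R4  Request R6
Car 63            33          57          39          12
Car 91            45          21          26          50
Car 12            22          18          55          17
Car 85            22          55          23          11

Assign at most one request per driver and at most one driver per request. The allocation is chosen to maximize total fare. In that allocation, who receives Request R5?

Car 63 receives Request R5.

Optimal: Car 63→Request R5 ($33), Car 91→Request R6 ($50), Car 12→Request R4 ($55), Car 85→Request R7 ($55) — total 33+50+55+55 = $193.
Next-best assignment: Car 63→Request R7, Car 91→Request R6, Car 12→Request R4, Car 85→Request R5 = $184.
Car 63's own top request is Request R7 ($57), but forcing Car 63→Request R7 and reassigning the rest optimally gives only $184 — worse by 9.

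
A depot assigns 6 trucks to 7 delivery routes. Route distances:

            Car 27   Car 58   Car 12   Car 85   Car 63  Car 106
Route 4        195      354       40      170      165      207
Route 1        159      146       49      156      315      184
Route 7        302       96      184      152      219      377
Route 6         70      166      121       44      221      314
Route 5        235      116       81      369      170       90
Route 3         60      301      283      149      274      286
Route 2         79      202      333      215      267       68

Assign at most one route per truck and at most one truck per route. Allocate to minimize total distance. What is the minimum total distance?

Minimum total: 478 km

Optimal: Car 27→Route 3 (60 km), Car 58→Route 7 (96 km), Car 12→Route 4 (40 km), Car 85→Route 6 (44 km), Car 63→Route 5 (170 km), Car 106→Route 2 (68 km) — total 60+96+40+44+170+68 = 478 km.
Column-greedy (each route in turn goes to its cheapest remaining truck) gives 772 km, worse by 294.
Swapping Car 106↔Car 58 (Car 106→Route 7 377 km, Car 58→Route 2 202 km) adds 415.
Checked against all permutations: 478 km is optimal.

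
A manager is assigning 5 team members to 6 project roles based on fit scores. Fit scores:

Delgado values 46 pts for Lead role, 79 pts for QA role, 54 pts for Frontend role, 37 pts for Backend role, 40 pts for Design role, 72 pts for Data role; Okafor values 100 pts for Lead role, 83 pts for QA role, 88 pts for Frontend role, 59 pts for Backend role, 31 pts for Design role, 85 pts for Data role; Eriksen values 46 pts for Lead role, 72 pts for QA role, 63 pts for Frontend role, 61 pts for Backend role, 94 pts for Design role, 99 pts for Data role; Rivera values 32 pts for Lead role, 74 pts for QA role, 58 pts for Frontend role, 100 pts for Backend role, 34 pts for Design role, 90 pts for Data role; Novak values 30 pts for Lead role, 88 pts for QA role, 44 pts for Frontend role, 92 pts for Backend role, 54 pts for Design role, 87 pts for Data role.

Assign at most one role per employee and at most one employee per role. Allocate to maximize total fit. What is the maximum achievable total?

Max total: 460 pts

Optimal: Delgado→QA role (79 pts), Okafor→Lead role (100 pts), Eriksen→Design role (94 pts), Rivera→Backend role (100 pts), Novak→Data role (87 pts) — total 79+100+94+100+87 = 460 pts.
Max-entry greedy (repeatedly take the single best remaining cell) gives 441 pts, worse by 19.
Next-best assignment: Delgado→QA role, Okafor→Lead role, Eriksen→Design role, Rivera→Data role, Novak→Backend role = 455 pts.
No other one-to-one assignment exceeds 460 pts.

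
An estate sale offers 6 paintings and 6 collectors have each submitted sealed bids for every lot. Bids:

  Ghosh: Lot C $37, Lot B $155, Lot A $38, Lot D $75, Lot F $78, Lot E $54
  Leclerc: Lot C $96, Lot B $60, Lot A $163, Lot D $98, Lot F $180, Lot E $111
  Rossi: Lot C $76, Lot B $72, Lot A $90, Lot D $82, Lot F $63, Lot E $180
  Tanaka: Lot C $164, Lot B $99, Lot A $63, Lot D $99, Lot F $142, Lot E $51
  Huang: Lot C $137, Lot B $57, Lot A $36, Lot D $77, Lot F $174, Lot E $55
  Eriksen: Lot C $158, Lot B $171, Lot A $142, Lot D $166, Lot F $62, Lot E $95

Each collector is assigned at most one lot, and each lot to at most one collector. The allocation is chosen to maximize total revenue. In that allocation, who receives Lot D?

Eriksen receives Lot D.

Treat this as an assignment problem: match each collector to one lot.
Optimal: Ghosh→Lot B ($155), Leclerc→Lot A ($163), Rossi→Lot E ($180), Tanaka→Lot C ($164), Huang→Lot F ($174), Eriksen→Lot D ($166) — total 155+163+180+164+174+166 = $1002.
Max-entry greedy (repeatedly take the single best remaining cell) gives $810, worse by 192.
Next-best assignment: Ghosh→Lot B, Leclerc→Lot A, Rossi→Lot E, Tanaka→Lot F, Huang→Lot C, Eriksen→Lot D = $943.
Checked against all permutations: $1002 is optimal.
Eriksen's own top lot is Lot B ($171), but forcing Eriksen→Lot B and reassigning the rest optimally gives only $927 — worse by 75.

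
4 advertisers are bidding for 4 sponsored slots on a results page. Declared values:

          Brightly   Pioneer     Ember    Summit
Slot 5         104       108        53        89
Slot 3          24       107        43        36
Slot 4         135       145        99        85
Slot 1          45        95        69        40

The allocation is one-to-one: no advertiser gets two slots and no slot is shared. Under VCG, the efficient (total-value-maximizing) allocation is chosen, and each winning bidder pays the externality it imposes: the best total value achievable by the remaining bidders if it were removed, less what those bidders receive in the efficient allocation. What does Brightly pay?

Efficient allocation: Brightly→Slot 4 ($135), Pioneer→Slot 3 ($107), Ember→Slot 1 ($69), Summit→Slot 5 ($89); total welfare W = $400.
Brightly receives Slot 4 at value $135, so the others get W − 135 = $265.
Without Brightly: best allocation of the remaining 3 bidders over all 4 slots is Pioneer→Slot 4 ($145), Ember→Slot 1 ($69), Summit→Slot 5 ($89), total $303.
VCG payment = (others' best without Brightly) − (others' welfare with Brightly) = 303 − 265 = $38.

Brightly pays $38.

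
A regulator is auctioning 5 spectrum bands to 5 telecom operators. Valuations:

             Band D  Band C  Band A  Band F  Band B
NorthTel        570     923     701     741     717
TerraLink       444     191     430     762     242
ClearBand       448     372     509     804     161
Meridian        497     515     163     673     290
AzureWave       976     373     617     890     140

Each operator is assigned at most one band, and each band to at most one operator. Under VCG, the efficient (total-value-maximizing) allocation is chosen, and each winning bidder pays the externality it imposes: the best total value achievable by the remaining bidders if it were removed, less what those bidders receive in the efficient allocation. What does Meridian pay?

Meridian pays $206M.

Efficient allocation: NorthTel→Band B ($717M), TerraLink→Band F ($762M), ClearBand→Band A ($509M), Meridian→Band C ($515M), AzureWave→Band D ($976M); total welfare W = $3479M.
Meridian receives Band C at value $515M, so the others get W − 515 = $2964M.
Without Meridian: best allocation of the remaining 4 bidders over all 5 bands is NorthTel→Band C ($923M), TerraLink→Band F ($762M), ClearBand→Band A ($509M), AzureWave→Band D ($976M), total $3170M.
VCG payment = (others' best without Meridian) − (others' welfare with Meridian) = 3170 − 2964 = $206M.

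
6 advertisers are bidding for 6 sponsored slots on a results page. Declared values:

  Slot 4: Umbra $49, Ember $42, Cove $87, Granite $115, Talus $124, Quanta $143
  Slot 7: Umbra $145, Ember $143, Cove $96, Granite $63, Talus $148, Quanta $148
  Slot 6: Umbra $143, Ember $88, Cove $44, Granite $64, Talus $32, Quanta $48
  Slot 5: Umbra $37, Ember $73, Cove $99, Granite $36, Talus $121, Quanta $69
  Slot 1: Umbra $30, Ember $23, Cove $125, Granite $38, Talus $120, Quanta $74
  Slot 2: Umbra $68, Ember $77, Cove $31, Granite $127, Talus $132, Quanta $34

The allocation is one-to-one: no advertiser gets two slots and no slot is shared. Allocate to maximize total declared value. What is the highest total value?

This is the linear assignment problem.
Optimal: Umbra→Slot 6 ($143), Ember→Slot 7 ($143), Cove→Slot 1 ($125), Granite→Slot 2 ($127), Talus→Slot 5 ($121), Quanta→Slot 4 ($143) — total 143+143+125+127+121+143 = $802.
Row-greedy (each advertiser in turn takes its best remaining slot) gives $678, worse by 124.
Swapping Cove↔Quanta (Cove→Slot 4 $87, Quanta→Slot 1 $74) loses 107.

Max total: $802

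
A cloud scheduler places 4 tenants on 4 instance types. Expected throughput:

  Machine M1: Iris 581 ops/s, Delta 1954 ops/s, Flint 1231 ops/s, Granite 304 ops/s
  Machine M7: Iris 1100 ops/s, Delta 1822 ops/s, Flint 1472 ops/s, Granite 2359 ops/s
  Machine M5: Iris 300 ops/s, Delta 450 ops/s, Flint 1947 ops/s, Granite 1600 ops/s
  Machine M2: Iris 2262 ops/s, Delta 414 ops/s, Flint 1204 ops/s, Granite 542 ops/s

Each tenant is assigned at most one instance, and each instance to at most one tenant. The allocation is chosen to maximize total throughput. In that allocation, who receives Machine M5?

Flint receives Machine M5.

Optimal: Iris→Machine M2 (2262 ops/s), Delta→Machine M1 (1954 ops/s), Flint→Machine M5 (1947 ops/s), Granite→Machine M7 (2359 ops/s) — total 2262+1954+1947+2359 = 8522 ops/s.
Swapping Granite↔Delta (Granite→Machine M1 304 ops/s, Delta→Machine M7 1822 ops/s) loses 2187.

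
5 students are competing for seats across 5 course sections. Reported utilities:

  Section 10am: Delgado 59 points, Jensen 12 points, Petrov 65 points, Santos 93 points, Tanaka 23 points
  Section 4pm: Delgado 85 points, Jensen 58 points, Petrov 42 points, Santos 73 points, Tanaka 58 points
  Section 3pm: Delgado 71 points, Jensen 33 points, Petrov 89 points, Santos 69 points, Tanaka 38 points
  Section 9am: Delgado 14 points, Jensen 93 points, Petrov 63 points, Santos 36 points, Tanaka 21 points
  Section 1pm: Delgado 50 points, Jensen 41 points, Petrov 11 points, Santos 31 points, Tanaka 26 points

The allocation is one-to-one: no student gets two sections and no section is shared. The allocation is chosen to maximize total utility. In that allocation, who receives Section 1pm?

Optimal: Delgado→Section 4pm (85 points), Jensen→Section 9am (93 points), Petrov→Section 3pm (89 points), Santos→Section 10am (93 points), Tanaka→Section 1pm (26 points) — total 85+93+89+93+26 = 386 points.
Next-best assignment: Delgado→Section 1pm, Jensen→Section 9am, Petrov→Section 3pm, Santos→Section 10am, Tanaka→Section 4pm = 383 points.
Every other assignment is strictly worse.
Tanaka's own top section is Section 4pm (58 points), but forcing Tanaka→Section 4pm and reassigning the rest optimally gives only 383 points — worse by 3.

Tanaka receives Section 1pm.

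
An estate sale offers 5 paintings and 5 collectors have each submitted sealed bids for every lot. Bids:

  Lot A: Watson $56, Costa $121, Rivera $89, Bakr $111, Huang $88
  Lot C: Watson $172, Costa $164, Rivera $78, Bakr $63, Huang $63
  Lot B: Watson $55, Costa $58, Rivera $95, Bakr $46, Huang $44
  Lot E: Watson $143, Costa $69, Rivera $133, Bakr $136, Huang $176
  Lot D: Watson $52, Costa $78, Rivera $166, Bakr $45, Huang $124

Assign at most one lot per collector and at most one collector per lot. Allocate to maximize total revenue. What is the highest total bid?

Max total: $683

This is the linear assignment problem.
Optimal: Watson→Lot C ($172), Costa→Lot B ($58), Rivera→Lot D ($166), Bakr→Lot A ($111), Huang→Lot E ($176) — total 172+58+166+111+176 = $683.
No other one-to-one assignment exceeds $683.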